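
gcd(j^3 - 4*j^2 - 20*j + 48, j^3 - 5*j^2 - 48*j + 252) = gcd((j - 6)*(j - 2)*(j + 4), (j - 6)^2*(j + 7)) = j - 6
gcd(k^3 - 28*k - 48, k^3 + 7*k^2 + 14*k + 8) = k^2 + 6*k + 8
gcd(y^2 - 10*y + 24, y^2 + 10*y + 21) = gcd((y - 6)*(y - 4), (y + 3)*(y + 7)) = 1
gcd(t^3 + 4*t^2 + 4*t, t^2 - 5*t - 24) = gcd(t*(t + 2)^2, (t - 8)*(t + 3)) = 1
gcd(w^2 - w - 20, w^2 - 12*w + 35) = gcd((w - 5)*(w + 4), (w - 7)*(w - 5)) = w - 5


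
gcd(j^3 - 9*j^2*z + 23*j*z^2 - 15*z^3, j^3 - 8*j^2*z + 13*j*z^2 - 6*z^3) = -j + z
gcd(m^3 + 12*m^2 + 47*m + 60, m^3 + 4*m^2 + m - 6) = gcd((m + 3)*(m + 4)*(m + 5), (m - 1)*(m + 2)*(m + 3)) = m + 3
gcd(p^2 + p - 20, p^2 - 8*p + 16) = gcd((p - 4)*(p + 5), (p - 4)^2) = p - 4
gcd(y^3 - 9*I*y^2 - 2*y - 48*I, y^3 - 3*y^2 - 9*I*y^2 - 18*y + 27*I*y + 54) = y - 3*I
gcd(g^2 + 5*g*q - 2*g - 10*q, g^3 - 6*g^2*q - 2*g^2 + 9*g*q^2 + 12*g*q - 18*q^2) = g - 2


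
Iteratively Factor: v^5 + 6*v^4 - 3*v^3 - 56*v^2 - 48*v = (v + 4)*(v^4 + 2*v^3 - 11*v^2 - 12*v) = (v + 1)*(v + 4)*(v^3 + v^2 - 12*v) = (v + 1)*(v + 4)^2*(v^2 - 3*v) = (v - 3)*(v + 1)*(v + 4)^2*(v)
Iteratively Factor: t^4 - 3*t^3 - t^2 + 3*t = (t - 3)*(t^3 - t) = (t - 3)*(t + 1)*(t^2 - t) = (t - 3)*(t - 1)*(t + 1)*(t)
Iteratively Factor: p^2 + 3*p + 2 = (p + 2)*(p + 1)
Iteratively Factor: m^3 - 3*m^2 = (m)*(m^2 - 3*m) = m*(m - 3)*(m)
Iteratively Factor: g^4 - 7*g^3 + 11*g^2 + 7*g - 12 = (g - 3)*(g^3 - 4*g^2 - g + 4) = (g - 3)*(g + 1)*(g^2 - 5*g + 4) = (g - 3)*(g - 1)*(g + 1)*(g - 4)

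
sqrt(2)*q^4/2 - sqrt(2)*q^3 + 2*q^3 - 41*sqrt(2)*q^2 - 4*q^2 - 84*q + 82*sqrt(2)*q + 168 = (q - 2)*(q - 6*sqrt(2))*(q + 7*sqrt(2))*(sqrt(2)*q/2 + 1)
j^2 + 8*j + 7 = (j + 1)*(j + 7)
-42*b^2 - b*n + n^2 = (-7*b + n)*(6*b + n)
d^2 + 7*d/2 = d*(d + 7/2)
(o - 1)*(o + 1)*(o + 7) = o^3 + 7*o^2 - o - 7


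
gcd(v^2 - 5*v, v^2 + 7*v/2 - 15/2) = 1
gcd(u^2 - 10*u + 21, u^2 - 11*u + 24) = u - 3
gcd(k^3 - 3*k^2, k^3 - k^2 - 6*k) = k^2 - 3*k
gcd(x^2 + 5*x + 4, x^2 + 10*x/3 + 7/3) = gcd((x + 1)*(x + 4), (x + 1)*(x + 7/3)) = x + 1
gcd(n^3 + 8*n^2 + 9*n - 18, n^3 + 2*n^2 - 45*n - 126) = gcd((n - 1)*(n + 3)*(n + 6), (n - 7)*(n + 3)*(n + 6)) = n^2 + 9*n + 18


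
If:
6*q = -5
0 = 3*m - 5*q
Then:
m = -25/18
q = -5/6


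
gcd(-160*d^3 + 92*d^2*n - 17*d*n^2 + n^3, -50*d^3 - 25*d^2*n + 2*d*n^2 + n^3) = 5*d - n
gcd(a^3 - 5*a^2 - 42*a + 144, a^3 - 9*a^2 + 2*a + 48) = a^2 - 11*a + 24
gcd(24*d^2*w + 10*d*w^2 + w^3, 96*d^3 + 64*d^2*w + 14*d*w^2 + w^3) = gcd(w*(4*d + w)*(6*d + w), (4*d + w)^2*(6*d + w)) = 24*d^2 + 10*d*w + w^2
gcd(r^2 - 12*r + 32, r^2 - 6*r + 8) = r - 4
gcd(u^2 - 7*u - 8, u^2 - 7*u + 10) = 1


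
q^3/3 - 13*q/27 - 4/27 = (q/3 + 1/3)*(q - 4/3)*(q + 1/3)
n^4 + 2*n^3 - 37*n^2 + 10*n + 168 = (n - 4)*(n - 3)*(n + 2)*(n + 7)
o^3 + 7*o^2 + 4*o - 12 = (o - 1)*(o + 2)*(o + 6)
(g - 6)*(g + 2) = g^2 - 4*g - 12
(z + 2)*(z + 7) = z^2 + 9*z + 14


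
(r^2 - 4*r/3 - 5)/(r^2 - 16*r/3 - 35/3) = (r - 3)/(r - 7)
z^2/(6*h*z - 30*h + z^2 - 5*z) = z^2/(6*h*z - 30*h + z^2 - 5*z)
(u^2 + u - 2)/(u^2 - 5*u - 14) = (u - 1)/(u - 7)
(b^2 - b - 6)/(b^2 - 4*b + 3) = (b + 2)/(b - 1)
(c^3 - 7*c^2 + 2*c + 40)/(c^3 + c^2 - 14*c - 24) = (c - 5)/(c + 3)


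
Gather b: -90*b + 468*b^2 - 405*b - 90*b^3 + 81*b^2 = -90*b^3 + 549*b^2 - 495*b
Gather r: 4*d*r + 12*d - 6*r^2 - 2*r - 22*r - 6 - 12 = 12*d - 6*r^2 + r*(4*d - 24) - 18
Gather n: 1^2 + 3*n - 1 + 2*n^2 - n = 2*n^2 + 2*n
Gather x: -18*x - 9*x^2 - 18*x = -9*x^2 - 36*x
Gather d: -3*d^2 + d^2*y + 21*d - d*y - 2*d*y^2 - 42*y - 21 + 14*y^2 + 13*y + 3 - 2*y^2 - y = d^2*(y - 3) + d*(-2*y^2 - y + 21) + 12*y^2 - 30*y - 18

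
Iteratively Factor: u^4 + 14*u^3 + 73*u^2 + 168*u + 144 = (u + 4)*(u^3 + 10*u^2 + 33*u + 36) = (u + 3)*(u + 4)*(u^2 + 7*u + 12) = (u + 3)^2*(u + 4)*(u + 4)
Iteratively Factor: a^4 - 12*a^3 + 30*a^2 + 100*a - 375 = (a - 5)*(a^3 - 7*a^2 - 5*a + 75) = (a - 5)^2*(a^2 - 2*a - 15) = (a - 5)^3*(a + 3)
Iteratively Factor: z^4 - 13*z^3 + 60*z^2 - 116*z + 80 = (z - 2)*(z^3 - 11*z^2 + 38*z - 40) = (z - 5)*(z - 2)*(z^2 - 6*z + 8) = (z - 5)*(z - 4)*(z - 2)*(z - 2)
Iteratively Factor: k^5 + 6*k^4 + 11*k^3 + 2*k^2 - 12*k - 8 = (k + 1)*(k^4 + 5*k^3 + 6*k^2 - 4*k - 8) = (k + 1)*(k + 2)*(k^3 + 3*k^2 - 4) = (k - 1)*(k + 1)*(k + 2)*(k^2 + 4*k + 4) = (k - 1)*(k + 1)*(k + 2)^2*(k + 2)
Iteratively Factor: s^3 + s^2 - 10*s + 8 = (s + 4)*(s^2 - 3*s + 2) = (s - 1)*(s + 4)*(s - 2)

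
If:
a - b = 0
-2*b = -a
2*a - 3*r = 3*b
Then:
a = 0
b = 0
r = 0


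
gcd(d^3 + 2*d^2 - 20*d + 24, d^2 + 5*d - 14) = d - 2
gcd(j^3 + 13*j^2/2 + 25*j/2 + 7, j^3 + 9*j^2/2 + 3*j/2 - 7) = j^2 + 11*j/2 + 7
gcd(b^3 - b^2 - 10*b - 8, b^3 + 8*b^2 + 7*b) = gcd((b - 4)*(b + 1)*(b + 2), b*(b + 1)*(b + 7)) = b + 1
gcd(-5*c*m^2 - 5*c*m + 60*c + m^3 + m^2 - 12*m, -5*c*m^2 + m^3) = 5*c - m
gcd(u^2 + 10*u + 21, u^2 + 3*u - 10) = 1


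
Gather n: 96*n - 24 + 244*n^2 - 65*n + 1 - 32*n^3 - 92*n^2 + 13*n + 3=-32*n^3 + 152*n^2 + 44*n - 20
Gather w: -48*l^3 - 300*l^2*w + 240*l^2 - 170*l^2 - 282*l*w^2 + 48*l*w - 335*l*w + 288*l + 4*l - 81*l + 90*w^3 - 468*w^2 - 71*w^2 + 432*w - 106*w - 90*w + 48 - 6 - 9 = -48*l^3 + 70*l^2 + 211*l + 90*w^3 + w^2*(-282*l - 539) + w*(-300*l^2 - 287*l + 236) + 33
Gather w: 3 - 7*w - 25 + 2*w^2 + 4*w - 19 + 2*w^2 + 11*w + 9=4*w^2 + 8*w - 32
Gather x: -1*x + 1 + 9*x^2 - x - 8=9*x^2 - 2*x - 7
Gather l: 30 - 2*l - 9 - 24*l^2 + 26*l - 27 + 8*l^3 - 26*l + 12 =8*l^3 - 24*l^2 - 2*l + 6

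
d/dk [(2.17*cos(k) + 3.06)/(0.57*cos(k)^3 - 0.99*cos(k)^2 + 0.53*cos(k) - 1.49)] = (2.4738*cos(k)^3 + 3.0843*cos(k)^2 - 6.0588*cos(k) + 4.8551)*sin(k)/(0.3249*cos(k)^6 - 1.1286*cos(k)^5 + 1.5843*cos(k)^4 - 2.748*cos(k)^3 + 3.2311*cos(k)^2 - 1.5794*cos(k) + 2.2201)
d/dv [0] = 0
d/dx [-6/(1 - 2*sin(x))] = -12*cos(x)/(2*sin(x) - 1)^2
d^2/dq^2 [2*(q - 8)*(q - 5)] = 4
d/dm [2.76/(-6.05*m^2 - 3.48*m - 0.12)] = (33.396*m + 9.6048)/(6.05*m^2 + 3.48*m + 0.12)^2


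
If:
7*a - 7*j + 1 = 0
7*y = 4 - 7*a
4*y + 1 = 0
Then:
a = 23/28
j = 27/28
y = -1/4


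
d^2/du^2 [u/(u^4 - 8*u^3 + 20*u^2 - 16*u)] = 4*(3*u^2 - 20*u + 34)/(u^7 - 20*u^6 + 168*u^5 - 768*u^4 + 2064*u^3 - 3264*u^2 + 2816*u - 1024)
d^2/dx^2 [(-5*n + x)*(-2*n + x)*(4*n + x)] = -6*n + 6*x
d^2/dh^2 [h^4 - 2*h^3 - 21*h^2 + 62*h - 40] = 12*h^2 - 12*h - 42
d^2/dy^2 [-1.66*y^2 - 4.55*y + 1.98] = -3.32000000000000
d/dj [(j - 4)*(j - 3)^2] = (j - 3)*(3*j - 11)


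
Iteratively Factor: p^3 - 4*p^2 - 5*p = (p - 5)*(p^2 + p) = p*(p - 5)*(p + 1)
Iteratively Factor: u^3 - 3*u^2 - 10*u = (u - 5)*(u^2 + 2*u) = u*(u - 5)*(u + 2)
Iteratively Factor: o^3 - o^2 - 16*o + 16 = (o - 4)*(o^2 + 3*o - 4) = (o - 4)*(o - 1)*(o + 4)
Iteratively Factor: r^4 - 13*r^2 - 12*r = (r - 4)*(r^3 + 4*r^2 + 3*r) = (r - 4)*(r + 1)*(r^2 + 3*r) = (r - 4)*(r + 1)*(r + 3)*(r)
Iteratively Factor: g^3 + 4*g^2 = (g)*(g^2 + 4*g) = g^2*(g + 4)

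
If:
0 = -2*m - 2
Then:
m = -1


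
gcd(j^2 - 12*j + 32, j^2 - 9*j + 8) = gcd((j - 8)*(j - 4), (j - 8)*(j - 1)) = j - 8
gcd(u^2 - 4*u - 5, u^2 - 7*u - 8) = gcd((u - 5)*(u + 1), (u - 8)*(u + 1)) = u + 1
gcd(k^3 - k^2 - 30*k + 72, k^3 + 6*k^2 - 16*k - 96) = k^2 + 2*k - 24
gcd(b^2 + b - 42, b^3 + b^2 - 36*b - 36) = b - 6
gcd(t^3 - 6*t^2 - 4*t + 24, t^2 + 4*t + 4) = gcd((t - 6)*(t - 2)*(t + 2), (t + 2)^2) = t + 2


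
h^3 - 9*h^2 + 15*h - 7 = (h - 7)*(h - 1)^2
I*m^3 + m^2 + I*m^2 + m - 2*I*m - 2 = (m + 2)*(m - I)*(I*m - I)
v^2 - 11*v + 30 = (v - 6)*(v - 5)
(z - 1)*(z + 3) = z^2 + 2*z - 3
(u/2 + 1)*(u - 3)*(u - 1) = u^3/2 - u^2 - 5*u/2 + 3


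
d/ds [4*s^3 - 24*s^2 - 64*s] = 12*s^2 - 48*s - 64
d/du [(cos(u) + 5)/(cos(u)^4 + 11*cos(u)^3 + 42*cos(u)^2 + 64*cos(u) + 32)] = 3*(cos(u)^3 + 10*cos(u)^2 + 29*cos(u) + 24)*sin(u)/((cos(u) + 1)^2*(cos(u) + 2)^2*(cos(u) + 4)^3)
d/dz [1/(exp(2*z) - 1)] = -1/(2*sinh(z)^2)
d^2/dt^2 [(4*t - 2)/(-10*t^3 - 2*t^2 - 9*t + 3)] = 4*(-600*t^5 + 480*t^4 + 332*t^3 - 78*t^2 + 108*t + 33)/(1000*t^9 + 600*t^8 + 2820*t^7 + 188*t^6 + 2178*t^5 - 1170*t^4 + 675*t^3 - 675*t^2 + 243*t - 27)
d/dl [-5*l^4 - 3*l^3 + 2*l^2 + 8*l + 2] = -20*l^3 - 9*l^2 + 4*l + 8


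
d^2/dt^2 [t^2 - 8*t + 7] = 2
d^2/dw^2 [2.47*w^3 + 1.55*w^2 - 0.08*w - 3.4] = 14.82*w + 3.1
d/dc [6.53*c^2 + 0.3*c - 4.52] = 13.06*c + 0.3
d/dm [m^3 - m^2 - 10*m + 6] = 3*m^2 - 2*m - 10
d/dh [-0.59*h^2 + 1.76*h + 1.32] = 1.76 - 1.18*h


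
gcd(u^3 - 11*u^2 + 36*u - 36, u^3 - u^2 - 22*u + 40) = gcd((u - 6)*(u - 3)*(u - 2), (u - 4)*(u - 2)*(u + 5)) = u - 2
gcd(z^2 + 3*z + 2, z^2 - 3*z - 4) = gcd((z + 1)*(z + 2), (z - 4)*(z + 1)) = z + 1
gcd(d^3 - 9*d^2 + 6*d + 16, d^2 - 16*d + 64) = d - 8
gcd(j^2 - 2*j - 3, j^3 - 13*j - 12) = j + 1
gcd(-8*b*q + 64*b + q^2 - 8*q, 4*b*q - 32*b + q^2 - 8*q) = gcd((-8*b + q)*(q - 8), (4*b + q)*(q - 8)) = q - 8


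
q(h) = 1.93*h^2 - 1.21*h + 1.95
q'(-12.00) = -47.53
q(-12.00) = 294.39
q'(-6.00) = -24.37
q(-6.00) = 78.69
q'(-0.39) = -2.72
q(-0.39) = 2.72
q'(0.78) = 1.80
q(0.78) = 2.18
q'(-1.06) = -5.30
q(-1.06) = 5.40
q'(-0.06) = -1.44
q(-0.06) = 2.03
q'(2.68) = 9.13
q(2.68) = 12.57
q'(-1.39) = -6.58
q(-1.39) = 7.36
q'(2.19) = 7.24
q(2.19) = 8.56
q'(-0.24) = -2.14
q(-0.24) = 2.35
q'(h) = 3.86*h - 1.21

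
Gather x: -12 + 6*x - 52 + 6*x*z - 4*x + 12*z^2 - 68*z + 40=x*(6*z + 2) + 12*z^2 - 68*z - 24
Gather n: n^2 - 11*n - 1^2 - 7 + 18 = n^2 - 11*n + 10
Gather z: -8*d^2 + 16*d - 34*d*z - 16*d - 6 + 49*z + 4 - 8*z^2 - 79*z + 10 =-8*d^2 - 8*z^2 + z*(-34*d - 30) + 8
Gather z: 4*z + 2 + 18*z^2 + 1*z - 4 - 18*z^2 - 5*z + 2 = 0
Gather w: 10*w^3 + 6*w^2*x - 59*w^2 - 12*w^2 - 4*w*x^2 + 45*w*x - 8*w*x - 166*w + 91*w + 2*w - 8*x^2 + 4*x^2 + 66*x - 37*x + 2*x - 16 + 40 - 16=10*w^3 + w^2*(6*x - 71) + w*(-4*x^2 + 37*x - 73) - 4*x^2 + 31*x + 8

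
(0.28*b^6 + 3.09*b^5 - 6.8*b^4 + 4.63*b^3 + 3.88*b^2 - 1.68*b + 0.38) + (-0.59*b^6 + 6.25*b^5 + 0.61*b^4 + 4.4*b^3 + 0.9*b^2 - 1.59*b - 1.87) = -0.31*b^6 + 9.34*b^5 - 6.19*b^4 + 9.03*b^3 + 4.78*b^2 - 3.27*b - 1.49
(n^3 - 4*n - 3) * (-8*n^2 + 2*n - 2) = -8*n^5 + 2*n^4 + 30*n^3 + 16*n^2 + 2*n + 6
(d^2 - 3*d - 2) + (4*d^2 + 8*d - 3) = 5*d^2 + 5*d - 5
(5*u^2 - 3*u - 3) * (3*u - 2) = 15*u^3 - 19*u^2 - 3*u + 6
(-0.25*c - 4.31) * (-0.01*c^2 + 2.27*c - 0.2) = 0.0025*c^3 - 0.5244*c^2 - 9.7337*c + 0.862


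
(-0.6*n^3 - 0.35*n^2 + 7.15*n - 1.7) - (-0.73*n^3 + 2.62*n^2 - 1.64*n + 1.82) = 0.13*n^3 - 2.97*n^2 + 8.79*n - 3.52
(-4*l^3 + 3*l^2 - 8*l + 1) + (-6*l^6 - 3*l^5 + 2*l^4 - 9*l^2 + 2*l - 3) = -6*l^6 - 3*l^5 + 2*l^4 - 4*l^3 - 6*l^2 - 6*l - 2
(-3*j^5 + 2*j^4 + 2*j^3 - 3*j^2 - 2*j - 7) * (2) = -6*j^5 + 4*j^4 + 4*j^3 - 6*j^2 - 4*j - 14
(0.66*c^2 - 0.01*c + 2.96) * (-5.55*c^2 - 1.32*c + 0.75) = -3.663*c^4 - 0.8157*c^3 - 15.9198*c^2 - 3.9147*c + 2.22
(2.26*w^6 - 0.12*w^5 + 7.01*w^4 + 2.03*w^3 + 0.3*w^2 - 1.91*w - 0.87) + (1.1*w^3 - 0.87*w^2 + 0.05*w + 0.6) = 2.26*w^6 - 0.12*w^5 + 7.01*w^4 + 3.13*w^3 - 0.57*w^2 - 1.86*w - 0.27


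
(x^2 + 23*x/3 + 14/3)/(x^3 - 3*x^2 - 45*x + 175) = (x + 2/3)/(x^2 - 10*x + 25)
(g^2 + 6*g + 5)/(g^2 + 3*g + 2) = (g + 5)/(g + 2)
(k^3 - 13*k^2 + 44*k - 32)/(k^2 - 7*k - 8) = (k^2 - 5*k + 4)/(k + 1)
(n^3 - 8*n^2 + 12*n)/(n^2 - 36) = n*(n - 2)/(n + 6)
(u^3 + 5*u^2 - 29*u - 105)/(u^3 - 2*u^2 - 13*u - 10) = (u^2 + 10*u + 21)/(u^2 + 3*u + 2)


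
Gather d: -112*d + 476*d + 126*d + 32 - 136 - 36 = 490*d - 140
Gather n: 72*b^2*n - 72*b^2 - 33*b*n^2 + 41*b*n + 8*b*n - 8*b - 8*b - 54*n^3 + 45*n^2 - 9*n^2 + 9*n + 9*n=-72*b^2 - 16*b - 54*n^3 + n^2*(36 - 33*b) + n*(72*b^2 + 49*b + 18)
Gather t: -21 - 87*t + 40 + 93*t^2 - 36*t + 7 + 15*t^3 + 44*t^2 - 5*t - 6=15*t^3 + 137*t^2 - 128*t + 20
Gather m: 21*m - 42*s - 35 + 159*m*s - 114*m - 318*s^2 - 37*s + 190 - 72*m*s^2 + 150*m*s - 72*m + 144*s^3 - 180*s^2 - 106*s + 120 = m*(-72*s^2 + 309*s - 165) + 144*s^3 - 498*s^2 - 185*s + 275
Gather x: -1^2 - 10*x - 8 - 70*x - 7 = -80*x - 16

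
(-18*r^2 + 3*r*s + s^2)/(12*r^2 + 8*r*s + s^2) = (-3*r + s)/(2*r + s)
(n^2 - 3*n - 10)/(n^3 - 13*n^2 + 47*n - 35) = (n + 2)/(n^2 - 8*n + 7)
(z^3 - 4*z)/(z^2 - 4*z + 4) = z*(z + 2)/(z - 2)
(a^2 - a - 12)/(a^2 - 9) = (a - 4)/(a - 3)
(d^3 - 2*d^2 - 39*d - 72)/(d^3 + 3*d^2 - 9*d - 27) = (d - 8)/(d - 3)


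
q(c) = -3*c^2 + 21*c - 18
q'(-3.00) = 39.00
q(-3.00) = -108.00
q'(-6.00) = 57.00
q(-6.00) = -252.00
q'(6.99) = -20.94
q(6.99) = -17.79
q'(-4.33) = 46.98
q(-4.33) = -165.18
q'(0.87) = 15.78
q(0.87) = -2.00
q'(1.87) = 9.78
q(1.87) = 10.78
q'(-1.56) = 30.36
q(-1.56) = -58.06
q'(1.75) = 10.50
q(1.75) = 9.56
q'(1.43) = 12.42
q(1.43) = 5.90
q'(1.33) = 13.02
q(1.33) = 4.62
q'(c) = 21 - 6*c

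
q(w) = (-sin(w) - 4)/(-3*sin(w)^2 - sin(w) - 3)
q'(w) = (6*sin(w)*cos(w) + cos(w))*(-sin(w) - 4)/(-3*sin(w)^2 - sin(w) - 3)^2 - cos(w)/(-3*sin(w)^2 - sin(w) - 3)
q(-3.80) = 0.97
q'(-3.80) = 0.59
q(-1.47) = 0.60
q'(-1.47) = 0.08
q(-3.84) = 0.95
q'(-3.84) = 0.57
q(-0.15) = 1.32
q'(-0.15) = 0.29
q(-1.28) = 0.63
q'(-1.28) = 0.24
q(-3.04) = 1.33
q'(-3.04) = -0.16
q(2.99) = 1.29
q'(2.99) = 0.45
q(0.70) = 0.95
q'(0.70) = -0.57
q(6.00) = 1.26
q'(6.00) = 0.60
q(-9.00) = 1.16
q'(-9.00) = -0.80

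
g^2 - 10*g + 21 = (g - 7)*(g - 3)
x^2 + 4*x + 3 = (x + 1)*(x + 3)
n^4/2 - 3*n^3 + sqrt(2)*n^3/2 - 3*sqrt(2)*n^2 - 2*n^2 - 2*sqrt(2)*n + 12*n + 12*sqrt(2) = (n/2 + 1)*(n - 6)*(n - 2)*(n + sqrt(2))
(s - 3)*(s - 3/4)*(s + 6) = s^3 + 9*s^2/4 - 81*s/4 + 27/2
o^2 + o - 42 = (o - 6)*(o + 7)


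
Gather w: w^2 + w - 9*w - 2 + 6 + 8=w^2 - 8*w + 12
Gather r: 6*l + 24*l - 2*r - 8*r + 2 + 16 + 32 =30*l - 10*r + 50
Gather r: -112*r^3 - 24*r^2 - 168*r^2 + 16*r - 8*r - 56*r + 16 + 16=-112*r^3 - 192*r^2 - 48*r + 32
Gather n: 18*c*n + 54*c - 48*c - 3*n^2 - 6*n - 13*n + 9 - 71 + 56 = 6*c - 3*n^2 + n*(18*c - 19) - 6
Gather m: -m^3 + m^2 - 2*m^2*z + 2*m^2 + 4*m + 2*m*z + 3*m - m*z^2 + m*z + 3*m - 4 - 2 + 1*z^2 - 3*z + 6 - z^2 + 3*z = -m^3 + m^2*(3 - 2*z) + m*(-z^2 + 3*z + 10)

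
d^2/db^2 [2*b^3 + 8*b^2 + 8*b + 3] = 12*b + 16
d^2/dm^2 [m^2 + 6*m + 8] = 2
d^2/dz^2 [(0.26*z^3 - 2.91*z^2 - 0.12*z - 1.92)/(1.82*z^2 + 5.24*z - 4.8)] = (2.1316282072803e-14*z^4 + 73.529872*z^3 - 229.926528*z^2 - 80.211456*z - 279.112704)/(6.028568*z^6 + 52.070928*z^5 + 102.219936*z^4 - 130.782016*z^3 - 269.59104*z^2 + 362.1888*z - 110.592)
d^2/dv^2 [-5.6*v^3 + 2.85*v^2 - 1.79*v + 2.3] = 5.7 - 33.6*v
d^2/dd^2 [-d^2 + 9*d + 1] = -2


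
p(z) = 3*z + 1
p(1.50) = 5.50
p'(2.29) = 3.00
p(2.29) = 7.87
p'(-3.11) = 3.00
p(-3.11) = -8.33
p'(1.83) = 3.00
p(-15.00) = -44.00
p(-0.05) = 0.85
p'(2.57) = 3.00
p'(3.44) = 3.00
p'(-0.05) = 3.00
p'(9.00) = 3.00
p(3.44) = 11.32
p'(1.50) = 3.00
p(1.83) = 6.49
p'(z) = 3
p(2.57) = 8.71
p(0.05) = 1.15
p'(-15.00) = 3.00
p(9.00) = 28.00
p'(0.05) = 3.00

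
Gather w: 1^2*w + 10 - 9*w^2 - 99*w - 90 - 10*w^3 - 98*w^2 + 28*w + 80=-10*w^3 - 107*w^2 - 70*w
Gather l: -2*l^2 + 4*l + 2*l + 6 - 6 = -2*l^2 + 6*l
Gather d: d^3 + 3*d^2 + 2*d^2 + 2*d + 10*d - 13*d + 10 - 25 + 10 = d^3 + 5*d^2 - d - 5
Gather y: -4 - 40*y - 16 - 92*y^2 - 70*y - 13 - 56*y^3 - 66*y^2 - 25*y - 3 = -56*y^3 - 158*y^2 - 135*y - 36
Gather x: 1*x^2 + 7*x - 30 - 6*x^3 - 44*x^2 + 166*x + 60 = -6*x^3 - 43*x^2 + 173*x + 30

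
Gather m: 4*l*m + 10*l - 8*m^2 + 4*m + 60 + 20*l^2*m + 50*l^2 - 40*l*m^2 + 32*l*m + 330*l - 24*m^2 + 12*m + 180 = 50*l^2 + 340*l + m^2*(-40*l - 32) + m*(20*l^2 + 36*l + 16) + 240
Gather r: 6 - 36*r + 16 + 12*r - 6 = 16 - 24*r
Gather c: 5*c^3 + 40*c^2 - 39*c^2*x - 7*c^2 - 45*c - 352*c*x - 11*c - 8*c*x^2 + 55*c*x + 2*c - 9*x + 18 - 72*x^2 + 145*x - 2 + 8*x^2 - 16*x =5*c^3 + c^2*(33 - 39*x) + c*(-8*x^2 - 297*x - 54) - 64*x^2 + 120*x + 16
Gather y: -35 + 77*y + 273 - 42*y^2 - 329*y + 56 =-42*y^2 - 252*y + 294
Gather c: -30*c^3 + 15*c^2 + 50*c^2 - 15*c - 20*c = -30*c^3 + 65*c^2 - 35*c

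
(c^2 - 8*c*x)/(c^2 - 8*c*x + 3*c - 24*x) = c/(c + 3)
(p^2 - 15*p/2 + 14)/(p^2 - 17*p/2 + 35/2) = (p - 4)/(p - 5)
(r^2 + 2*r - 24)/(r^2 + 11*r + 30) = (r - 4)/(r + 5)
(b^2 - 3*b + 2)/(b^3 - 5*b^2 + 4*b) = (b - 2)/(b*(b - 4))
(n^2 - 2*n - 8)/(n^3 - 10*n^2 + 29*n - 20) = (n + 2)/(n^2 - 6*n + 5)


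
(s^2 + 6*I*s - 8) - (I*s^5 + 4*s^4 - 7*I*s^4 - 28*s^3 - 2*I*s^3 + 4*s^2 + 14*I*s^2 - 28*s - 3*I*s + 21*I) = -I*s^5 - 4*s^4 + 7*I*s^4 + 28*s^3 + 2*I*s^3 - 3*s^2 - 14*I*s^2 + 28*s + 9*I*s - 8 - 21*I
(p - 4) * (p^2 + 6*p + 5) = p^3 + 2*p^2 - 19*p - 20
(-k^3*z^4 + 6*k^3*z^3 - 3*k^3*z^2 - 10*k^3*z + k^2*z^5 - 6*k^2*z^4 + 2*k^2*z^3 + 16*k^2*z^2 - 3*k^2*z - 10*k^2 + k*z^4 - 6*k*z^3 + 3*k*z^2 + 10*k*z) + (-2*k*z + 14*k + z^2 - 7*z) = -k^3*z^4 + 6*k^3*z^3 - 3*k^3*z^2 - 10*k^3*z + k^2*z^5 - 6*k^2*z^4 + 2*k^2*z^3 + 16*k^2*z^2 - 3*k^2*z - 10*k^2 + k*z^4 - 6*k*z^3 + 3*k*z^2 + 8*k*z + 14*k + z^2 - 7*z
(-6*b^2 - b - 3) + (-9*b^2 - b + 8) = -15*b^2 - 2*b + 5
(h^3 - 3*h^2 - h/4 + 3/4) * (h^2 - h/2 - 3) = h^5 - 7*h^4/2 - 7*h^3/4 + 79*h^2/8 + 3*h/8 - 9/4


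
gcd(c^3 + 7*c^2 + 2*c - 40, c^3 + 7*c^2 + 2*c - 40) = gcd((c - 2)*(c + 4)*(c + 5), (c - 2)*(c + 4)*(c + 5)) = c^3 + 7*c^2 + 2*c - 40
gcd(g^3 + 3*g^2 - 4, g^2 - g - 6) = g + 2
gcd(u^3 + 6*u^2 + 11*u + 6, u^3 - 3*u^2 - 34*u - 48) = u^2 + 5*u + 6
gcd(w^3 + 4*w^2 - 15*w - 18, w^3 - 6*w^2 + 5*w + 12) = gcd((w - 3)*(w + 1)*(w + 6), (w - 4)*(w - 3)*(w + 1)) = w^2 - 2*w - 3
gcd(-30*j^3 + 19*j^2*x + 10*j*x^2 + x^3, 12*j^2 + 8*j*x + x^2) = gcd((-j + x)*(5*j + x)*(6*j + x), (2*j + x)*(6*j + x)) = 6*j + x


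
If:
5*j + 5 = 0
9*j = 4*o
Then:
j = -1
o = -9/4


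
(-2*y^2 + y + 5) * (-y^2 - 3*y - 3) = 2*y^4 + 5*y^3 - 2*y^2 - 18*y - 15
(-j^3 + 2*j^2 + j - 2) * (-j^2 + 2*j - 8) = j^5 - 4*j^4 + 11*j^3 - 12*j^2 - 12*j + 16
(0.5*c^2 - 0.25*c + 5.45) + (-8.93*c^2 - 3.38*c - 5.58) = -8.43*c^2 - 3.63*c - 0.13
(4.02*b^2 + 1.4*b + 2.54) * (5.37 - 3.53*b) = -14.1906*b^3 + 16.6454*b^2 - 1.4482*b + 13.6398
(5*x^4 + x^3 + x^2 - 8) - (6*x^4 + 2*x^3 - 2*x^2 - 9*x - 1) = -x^4 - x^3 + 3*x^2 + 9*x - 7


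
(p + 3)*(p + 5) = p^2 + 8*p + 15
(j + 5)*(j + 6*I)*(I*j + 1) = I*j^3 - 5*j^2 + 5*I*j^2 - 25*j + 6*I*j + 30*I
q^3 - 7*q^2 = q^2*(q - 7)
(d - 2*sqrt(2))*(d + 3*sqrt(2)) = d^2 + sqrt(2)*d - 12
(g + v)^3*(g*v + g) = g^4*v + g^4 + 3*g^3*v^2 + 3*g^3*v + 3*g^2*v^3 + 3*g^2*v^2 + g*v^4 + g*v^3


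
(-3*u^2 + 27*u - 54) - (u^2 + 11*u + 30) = -4*u^2 + 16*u - 84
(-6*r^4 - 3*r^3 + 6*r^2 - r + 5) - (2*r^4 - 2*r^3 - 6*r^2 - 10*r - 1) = -8*r^4 - r^3 + 12*r^2 + 9*r + 6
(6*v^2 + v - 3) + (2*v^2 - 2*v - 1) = 8*v^2 - v - 4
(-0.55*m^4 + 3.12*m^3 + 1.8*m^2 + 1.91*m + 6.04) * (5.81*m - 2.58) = -3.1955*m^5 + 19.5462*m^4 + 2.4084*m^3 + 6.4531*m^2 + 30.1646*m - 15.5832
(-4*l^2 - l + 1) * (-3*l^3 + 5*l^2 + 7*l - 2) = 12*l^5 - 17*l^4 - 36*l^3 + 6*l^2 + 9*l - 2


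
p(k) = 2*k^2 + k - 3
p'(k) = 4*k + 1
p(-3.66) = 20.13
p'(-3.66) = -13.64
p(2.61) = 13.23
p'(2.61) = 11.44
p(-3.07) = 12.78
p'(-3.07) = -11.28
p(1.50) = 3.00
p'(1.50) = 7.00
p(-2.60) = 7.92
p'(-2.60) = -9.40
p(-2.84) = 10.29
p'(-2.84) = -10.36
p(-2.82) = 10.08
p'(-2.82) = -10.28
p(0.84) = -0.75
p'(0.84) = 4.36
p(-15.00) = 432.00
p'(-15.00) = -59.00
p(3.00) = 18.00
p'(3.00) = 13.00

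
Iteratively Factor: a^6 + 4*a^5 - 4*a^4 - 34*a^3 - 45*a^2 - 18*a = (a)*(a^5 + 4*a^4 - 4*a^3 - 34*a^2 - 45*a - 18) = a*(a + 3)*(a^4 + a^3 - 7*a^2 - 13*a - 6) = a*(a - 3)*(a + 3)*(a^3 + 4*a^2 + 5*a + 2) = a*(a - 3)*(a + 2)*(a + 3)*(a^2 + 2*a + 1) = a*(a - 3)*(a + 1)*(a + 2)*(a + 3)*(a + 1)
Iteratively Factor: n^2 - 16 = (n + 4)*(n - 4)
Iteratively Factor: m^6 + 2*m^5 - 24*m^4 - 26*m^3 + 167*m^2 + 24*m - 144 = (m - 3)*(m^5 + 5*m^4 - 9*m^3 - 53*m^2 + 8*m + 48) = (m - 3)*(m + 4)*(m^4 + m^3 - 13*m^2 - m + 12) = (m - 3)*(m - 1)*(m + 4)*(m^3 + 2*m^2 - 11*m - 12) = (m - 3)^2*(m - 1)*(m + 4)*(m^2 + 5*m + 4) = (m - 3)^2*(m - 1)*(m + 4)^2*(m + 1)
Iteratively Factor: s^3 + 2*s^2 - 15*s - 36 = (s + 3)*(s^2 - s - 12) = (s - 4)*(s + 3)*(s + 3)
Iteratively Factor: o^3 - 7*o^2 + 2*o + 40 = (o + 2)*(o^2 - 9*o + 20) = (o - 4)*(o + 2)*(o - 5)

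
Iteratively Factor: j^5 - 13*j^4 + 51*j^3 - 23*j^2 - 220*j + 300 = (j - 3)*(j^4 - 10*j^3 + 21*j^2 + 40*j - 100) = (j - 5)*(j - 3)*(j^3 - 5*j^2 - 4*j + 20) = (j - 5)*(j - 3)*(j - 2)*(j^2 - 3*j - 10) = (j - 5)*(j - 3)*(j - 2)*(j + 2)*(j - 5)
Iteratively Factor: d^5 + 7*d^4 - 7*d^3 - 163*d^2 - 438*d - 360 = (d - 5)*(d^4 + 12*d^3 + 53*d^2 + 102*d + 72) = (d - 5)*(d + 2)*(d^3 + 10*d^2 + 33*d + 36) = (d - 5)*(d + 2)*(d + 3)*(d^2 + 7*d + 12) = (d - 5)*(d + 2)*(d + 3)*(d + 4)*(d + 3)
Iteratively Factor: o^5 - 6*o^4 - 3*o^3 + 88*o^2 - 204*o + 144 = (o - 3)*(o^4 - 3*o^3 - 12*o^2 + 52*o - 48) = (o - 3)^2*(o^3 - 12*o + 16) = (o - 3)^2*(o - 2)*(o^2 + 2*o - 8) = (o - 3)^2*(o - 2)^2*(o + 4)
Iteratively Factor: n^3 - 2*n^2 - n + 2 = (n - 2)*(n^2 - 1) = (n - 2)*(n - 1)*(n + 1)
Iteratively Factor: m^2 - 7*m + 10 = (m - 5)*(m - 2)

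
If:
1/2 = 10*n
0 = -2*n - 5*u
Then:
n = 1/20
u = -1/50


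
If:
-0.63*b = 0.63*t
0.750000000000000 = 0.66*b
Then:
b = 1.14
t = -1.14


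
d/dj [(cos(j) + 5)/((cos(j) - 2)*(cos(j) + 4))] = (cos(j)^2 + 10*cos(j) + 18)*sin(j)/((cos(j) - 2)^2*(cos(j) + 4)^2)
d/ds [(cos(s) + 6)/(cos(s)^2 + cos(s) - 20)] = (cos(s)^2 + 12*cos(s) + 26)*sin(s)/(cos(s)^2 + cos(s) - 20)^2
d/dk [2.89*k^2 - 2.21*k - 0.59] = 5.78*k - 2.21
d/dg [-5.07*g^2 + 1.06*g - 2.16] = 1.06 - 10.14*g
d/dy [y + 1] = 1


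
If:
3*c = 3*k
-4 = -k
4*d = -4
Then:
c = 4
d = -1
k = 4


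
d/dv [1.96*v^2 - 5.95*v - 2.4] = 3.92*v - 5.95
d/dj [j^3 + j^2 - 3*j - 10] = 3*j^2 + 2*j - 3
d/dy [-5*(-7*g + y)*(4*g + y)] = 15*g - 10*y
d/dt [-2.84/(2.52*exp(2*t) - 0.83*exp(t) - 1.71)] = (14.3136*exp(t) - 2.3572)*exp(t)/(-2.52*exp(2*t) + 0.83*exp(t) + 1.71)^2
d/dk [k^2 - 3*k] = 2*k - 3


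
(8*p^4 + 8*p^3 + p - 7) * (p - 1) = 8*p^5 - 8*p^3 + p^2 - 8*p + 7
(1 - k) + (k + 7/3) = 10/3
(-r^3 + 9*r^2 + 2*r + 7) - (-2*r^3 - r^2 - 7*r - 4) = r^3 + 10*r^2 + 9*r + 11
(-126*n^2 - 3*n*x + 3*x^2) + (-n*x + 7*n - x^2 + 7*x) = -126*n^2 - 4*n*x + 7*n + 2*x^2 + 7*x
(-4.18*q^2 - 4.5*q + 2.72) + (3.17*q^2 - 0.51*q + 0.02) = -1.01*q^2 - 5.01*q + 2.74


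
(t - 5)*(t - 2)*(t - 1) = t^3 - 8*t^2 + 17*t - 10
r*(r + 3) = r^2 + 3*r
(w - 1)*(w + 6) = w^2 + 5*w - 6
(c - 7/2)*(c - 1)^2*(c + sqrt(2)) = c^4 - 11*c^3/2 + sqrt(2)*c^3 - 11*sqrt(2)*c^2/2 + 8*c^2 - 7*c/2 + 8*sqrt(2)*c - 7*sqrt(2)/2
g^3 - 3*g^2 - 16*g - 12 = (g - 6)*(g + 1)*(g + 2)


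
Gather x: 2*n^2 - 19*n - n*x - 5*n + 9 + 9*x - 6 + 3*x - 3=2*n^2 - 24*n + x*(12 - n)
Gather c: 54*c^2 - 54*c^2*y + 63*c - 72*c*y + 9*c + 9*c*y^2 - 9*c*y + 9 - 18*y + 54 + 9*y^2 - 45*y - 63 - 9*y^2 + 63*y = c^2*(54 - 54*y) + c*(9*y^2 - 81*y + 72)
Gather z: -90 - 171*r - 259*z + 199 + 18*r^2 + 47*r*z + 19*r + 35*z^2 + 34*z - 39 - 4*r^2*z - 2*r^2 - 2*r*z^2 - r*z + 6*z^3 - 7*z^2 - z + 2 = 16*r^2 - 152*r + 6*z^3 + z^2*(28 - 2*r) + z*(-4*r^2 + 46*r - 226) + 72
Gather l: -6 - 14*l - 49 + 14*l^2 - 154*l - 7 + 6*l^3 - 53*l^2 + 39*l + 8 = 6*l^3 - 39*l^2 - 129*l - 54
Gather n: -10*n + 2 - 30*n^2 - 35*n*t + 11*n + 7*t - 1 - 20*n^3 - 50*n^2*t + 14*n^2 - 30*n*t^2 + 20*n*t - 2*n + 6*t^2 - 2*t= -20*n^3 + n^2*(-50*t - 16) + n*(-30*t^2 - 15*t - 1) + 6*t^2 + 5*t + 1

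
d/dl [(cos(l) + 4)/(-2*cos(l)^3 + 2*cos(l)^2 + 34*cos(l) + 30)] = (13*cos(l) - 11*cos(2*l) - cos(3*l) + 95)*sin(l)/(4*(-cos(l)^3 + cos(l)^2 + 17*cos(l) + 15)^2)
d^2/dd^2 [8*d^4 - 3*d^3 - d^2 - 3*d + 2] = 96*d^2 - 18*d - 2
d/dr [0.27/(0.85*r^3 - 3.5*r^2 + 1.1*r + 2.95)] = (-0.6885*r^2 + 1.89*r - 0.297)/(0.85*r^3 - 3.5*r^2 + 1.1*r + 2.95)^2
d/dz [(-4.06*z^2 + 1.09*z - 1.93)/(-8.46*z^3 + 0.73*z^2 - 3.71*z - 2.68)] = (-34.3476*z^4 + 18.4428*z^3 - 34.7165*z^2 + 24.5794*z - 10.0815)/(71.5716*z^6 - 12.3516*z^5 + 63.3061*z^4 + 39.929*z^3 + 9.8513*z^2 + 19.8856*z + 7.1824)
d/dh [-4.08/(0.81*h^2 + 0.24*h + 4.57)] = (6.6096*h + 0.9792)/(0.81*h^2 + 0.24*h + 4.57)^2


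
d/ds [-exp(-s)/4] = exp(-s)/4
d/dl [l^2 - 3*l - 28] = 2*l - 3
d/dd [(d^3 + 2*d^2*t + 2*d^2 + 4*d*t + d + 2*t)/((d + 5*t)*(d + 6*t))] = (d^4 + 22*d^3*t + 112*d^2*t^2 + 18*d^2*t - d^2 + 120*d*t^3 + 120*d*t^2 - 4*d*t + 120*t^3 + 8*t^2)/(d^4 + 22*d^3*t + 181*d^2*t^2 + 660*d*t^3 + 900*t^4)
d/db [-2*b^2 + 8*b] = 8 - 4*b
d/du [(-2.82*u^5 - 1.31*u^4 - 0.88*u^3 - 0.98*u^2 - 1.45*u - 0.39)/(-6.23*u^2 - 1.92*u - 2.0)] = (52.7058*u^6 + 37.9802*u^5 + 41.228*u^4 + 13.8592*u^3 - 1.8719*u^2 - 0.939400000000001*u + 2.1512)/(38.8129*u^4 + 23.9232*u^3 + 28.6064*u^2 + 7.68*u + 4.0)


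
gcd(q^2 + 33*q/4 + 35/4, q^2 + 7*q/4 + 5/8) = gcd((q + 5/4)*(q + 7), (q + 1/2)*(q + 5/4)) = q + 5/4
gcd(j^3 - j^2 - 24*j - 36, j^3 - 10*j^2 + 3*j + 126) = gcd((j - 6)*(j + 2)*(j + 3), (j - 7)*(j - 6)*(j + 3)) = j^2 - 3*j - 18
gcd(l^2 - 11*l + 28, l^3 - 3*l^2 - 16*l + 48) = l - 4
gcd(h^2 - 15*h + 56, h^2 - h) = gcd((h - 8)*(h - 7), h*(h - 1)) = 1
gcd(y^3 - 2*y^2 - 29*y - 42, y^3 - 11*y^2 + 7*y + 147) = y^2 - 4*y - 21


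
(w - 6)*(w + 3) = w^2 - 3*w - 18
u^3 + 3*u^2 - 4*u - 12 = (u - 2)*(u + 2)*(u + 3)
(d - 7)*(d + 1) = d^2 - 6*d - 7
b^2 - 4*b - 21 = (b - 7)*(b + 3)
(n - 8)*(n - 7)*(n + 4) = n^3 - 11*n^2 - 4*n + 224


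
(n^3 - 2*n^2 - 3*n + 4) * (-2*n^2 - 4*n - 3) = -2*n^5 + 11*n^3 + 10*n^2 - 7*n - 12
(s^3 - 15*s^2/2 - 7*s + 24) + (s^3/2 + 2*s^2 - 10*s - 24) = 3*s^3/2 - 11*s^2/2 - 17*s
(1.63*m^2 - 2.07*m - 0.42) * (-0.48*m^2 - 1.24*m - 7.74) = -0.7824*m^4 - 1.0276*m^3 - 9.8478*m^2 + 16.5426*m + 3.2508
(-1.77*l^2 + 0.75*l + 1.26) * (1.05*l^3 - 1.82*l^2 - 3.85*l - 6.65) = -1.8585*l^5 + 4.0089*l^4 + 6.7725*l^3 + 6.5898*l^2 - 9.8385*l - 8.379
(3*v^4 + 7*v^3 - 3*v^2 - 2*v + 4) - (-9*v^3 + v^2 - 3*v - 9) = 3*v^4 + 16*v^3 - 4*v^2 + v + 13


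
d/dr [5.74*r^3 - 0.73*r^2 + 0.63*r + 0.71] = 17.22*r^2 - 1.46*r + 0.63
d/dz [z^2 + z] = 2*z + 1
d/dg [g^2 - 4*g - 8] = 2*g - 4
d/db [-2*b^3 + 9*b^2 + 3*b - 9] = -6*b^2 + 18*b + 3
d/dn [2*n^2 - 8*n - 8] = 4*n - 8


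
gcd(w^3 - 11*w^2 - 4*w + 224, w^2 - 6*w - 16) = w - 8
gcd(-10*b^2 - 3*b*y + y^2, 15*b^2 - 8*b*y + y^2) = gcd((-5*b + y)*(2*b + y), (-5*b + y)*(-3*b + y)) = -5*b + y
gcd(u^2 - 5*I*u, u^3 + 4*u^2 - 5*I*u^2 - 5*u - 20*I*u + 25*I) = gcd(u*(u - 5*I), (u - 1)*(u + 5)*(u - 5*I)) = u - 5*I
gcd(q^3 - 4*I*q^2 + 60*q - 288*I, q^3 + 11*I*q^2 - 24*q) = q + 8*I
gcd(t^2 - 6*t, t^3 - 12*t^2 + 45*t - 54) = t - 6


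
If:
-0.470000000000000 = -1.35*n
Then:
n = 0.35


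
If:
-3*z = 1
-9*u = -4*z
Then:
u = -4/27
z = -1/3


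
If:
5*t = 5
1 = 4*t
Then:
No Solution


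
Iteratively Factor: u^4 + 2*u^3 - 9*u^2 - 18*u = (u)*(u^3 + 2*u^2 - 9*u - 18) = u*(u + 2)*(u^2 - 9) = u*(u - 3)*(u + 2)*(u + 3)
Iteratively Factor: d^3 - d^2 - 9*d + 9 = (d + 3)*(d^2 - 4*d + 3) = (d - 1)*(d + 3)*(d - 3)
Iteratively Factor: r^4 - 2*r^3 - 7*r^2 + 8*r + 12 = (r + 2)*(r^3 - 4*r^2 + r + 6) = (r - 2)*(r + 2)*(r^2 - 2*r - 3) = (r - 3)*(r - 2)*(r + 2)*(r + 1)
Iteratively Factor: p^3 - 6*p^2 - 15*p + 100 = (p - 5)*(p^2 - p - 20) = (p - 5)^2*(p + 4)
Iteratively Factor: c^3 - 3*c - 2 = (c + 1)*(c^2 - c - 2) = (c - 2)*(c + 1)*(c + 1)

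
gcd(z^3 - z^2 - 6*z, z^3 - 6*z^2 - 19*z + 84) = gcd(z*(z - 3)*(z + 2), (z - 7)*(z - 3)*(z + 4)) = z - 3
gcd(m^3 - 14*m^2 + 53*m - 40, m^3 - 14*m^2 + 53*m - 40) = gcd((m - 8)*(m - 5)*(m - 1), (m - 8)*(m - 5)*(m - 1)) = m^3 - 14*m^2 + 53*m - 40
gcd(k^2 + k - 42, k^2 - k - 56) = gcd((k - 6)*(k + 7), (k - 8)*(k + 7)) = k + 7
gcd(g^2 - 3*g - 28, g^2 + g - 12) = g + 4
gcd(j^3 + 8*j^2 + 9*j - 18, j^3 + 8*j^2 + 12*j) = j + 6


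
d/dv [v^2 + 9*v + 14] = 2*v + 9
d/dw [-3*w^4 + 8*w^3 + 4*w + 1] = -12*w^3 + 24*w^2 + 4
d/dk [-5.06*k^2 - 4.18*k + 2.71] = -10.12*k - 4.18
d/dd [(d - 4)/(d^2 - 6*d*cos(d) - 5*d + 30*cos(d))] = (-6*d^2*sin(d) - d^2 + 54*d*sin(d) + 8*d - 120*sin(d) + 6*cos(d) - 20)/((d - 5)^2*(d - 6*cos(d))^2)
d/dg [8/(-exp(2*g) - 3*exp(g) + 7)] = (16*exp(g) + 24)*exp(g)/(exp(2*g) + 3*exp(g) - 7)^2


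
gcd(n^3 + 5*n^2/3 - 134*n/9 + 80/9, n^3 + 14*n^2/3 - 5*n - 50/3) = n + 5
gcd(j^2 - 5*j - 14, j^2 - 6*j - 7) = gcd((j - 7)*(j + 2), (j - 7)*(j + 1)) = j - 7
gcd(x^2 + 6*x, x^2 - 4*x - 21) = 1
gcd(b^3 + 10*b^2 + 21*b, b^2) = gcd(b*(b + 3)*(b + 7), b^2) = b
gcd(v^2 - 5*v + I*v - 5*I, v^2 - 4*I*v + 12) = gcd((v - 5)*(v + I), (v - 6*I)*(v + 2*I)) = 1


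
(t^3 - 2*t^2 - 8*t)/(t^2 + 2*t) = t - 4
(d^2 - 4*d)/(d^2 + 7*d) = (d - 4)/(d + 7)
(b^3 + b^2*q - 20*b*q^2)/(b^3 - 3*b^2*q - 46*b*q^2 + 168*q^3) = b*(-b - 5*q)/(-b^2 - b*q + 42*q^2)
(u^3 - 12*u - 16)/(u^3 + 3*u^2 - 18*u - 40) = (u + 2)/(u + 5)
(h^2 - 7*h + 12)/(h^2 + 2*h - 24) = (h - 3)/(h + 6)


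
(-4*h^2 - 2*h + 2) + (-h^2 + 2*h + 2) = 4 - 5*h^2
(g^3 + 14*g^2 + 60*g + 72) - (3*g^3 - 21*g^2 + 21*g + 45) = -2*g^3 + 35*g^2 + 39*g + 27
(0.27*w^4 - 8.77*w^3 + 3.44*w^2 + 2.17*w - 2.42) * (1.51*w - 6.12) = 0.4077*w^5 - 14.8951*w^4 + 58.8668*w^3 - 17.7761*w^2 - 16.9346*w + 14.8104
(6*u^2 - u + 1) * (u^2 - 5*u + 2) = 6*u^4 - 31*u^3 + 18*u^2 - 7*u + 2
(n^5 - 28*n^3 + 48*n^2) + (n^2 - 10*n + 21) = n^5 - 28*n^3 + 49*n^2 - 10*n + 21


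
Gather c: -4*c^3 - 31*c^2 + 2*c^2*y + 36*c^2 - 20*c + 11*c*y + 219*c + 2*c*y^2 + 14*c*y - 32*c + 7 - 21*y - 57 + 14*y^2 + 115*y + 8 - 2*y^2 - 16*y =-4*c^3 + c^2*(2*y + 5) + c*(2*y^2 + 25*y + 167) + 12*y^2 + 78*y - 42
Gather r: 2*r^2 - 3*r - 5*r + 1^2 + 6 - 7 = 2*r^2 - 8*r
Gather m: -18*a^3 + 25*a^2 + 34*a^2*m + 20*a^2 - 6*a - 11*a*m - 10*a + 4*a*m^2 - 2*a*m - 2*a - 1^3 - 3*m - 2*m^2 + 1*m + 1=-18*a^3 + 45*a^2 - 18*a + m^2*(4*a - 2) + m*(34*a^2 - 13*a - 2)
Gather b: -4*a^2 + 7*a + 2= -4*a^2 + 7*a + 2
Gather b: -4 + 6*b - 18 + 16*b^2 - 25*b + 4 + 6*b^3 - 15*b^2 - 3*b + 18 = 6*b^3 + b^2 - 22*b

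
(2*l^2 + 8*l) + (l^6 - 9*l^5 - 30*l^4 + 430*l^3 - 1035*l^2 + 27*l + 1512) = l^6 - 9*l^5 - 30*l^4 + 430*l^3 - 1033*l^2 + 35*l + 1512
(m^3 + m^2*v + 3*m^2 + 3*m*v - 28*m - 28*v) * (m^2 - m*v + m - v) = m^5 + 4*m^4 - m^3*v^2 - 25*m^3 - 4*m^2*v^2 - 28*m^2 + 25*m*v^2 + 28*v^2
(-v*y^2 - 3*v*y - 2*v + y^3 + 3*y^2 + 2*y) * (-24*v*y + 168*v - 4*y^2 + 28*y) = 24*v^2*y^3 - 96*v^2*y^2 - 456*v^2*y - 336*v^2 - 20*v*y^4 + 80*v*y^3 + 380*v*y^2 + 280*v*y - 4*y^5 + 16*y^4 + 76*y^3 + 56*y^2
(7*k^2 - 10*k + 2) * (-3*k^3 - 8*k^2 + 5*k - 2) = -21*k^5 - 26*k^4 + 109*k^3 - 80*k^2 + 30*k - 4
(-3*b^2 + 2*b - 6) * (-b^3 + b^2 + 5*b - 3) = 3*b^5 - 5*b^4 - 7*b^3 + 13*b^2 - 36*b + 18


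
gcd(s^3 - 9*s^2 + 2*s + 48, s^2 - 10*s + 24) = 1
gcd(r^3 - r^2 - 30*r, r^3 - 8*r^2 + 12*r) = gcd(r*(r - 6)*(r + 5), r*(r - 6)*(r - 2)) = r^2 - 6*r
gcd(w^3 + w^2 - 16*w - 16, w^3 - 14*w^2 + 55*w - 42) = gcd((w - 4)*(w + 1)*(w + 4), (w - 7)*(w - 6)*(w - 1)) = 1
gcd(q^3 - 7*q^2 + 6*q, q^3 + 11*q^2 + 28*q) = q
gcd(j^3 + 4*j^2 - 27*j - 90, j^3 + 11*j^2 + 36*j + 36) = j^2 + 9*j + 18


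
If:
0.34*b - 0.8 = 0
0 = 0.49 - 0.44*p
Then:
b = 2.35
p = 1.11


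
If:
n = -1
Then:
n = -1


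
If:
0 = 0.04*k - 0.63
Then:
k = 15.75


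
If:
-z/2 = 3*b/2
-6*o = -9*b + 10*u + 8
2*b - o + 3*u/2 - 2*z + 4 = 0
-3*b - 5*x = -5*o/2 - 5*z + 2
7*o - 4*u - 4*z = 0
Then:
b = -648/2077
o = -128/2077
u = -2168/2077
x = 1438/2077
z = 1944/2077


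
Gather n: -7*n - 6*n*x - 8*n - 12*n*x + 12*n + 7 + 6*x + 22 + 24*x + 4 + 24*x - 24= n*(-18*x - 3) + 54*x + 9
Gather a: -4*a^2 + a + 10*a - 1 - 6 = -4*a^2 + 11*a - 7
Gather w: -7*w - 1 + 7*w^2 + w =7*w^2 - 6*w - 1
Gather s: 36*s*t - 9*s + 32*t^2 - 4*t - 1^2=s*(36*t - 9) + 32*t^2 - 4*t - 1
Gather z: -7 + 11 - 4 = 0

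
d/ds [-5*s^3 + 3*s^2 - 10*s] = -15*s^2 + 6*s - 10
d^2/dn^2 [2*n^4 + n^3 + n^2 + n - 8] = 24*n^2 + 6*n + 2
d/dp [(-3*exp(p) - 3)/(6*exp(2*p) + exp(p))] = 3*(6*exp(2*p) + 12*exp(p) + 1)*exp(-p)/(36*exp(2*p) + 12*exp(p) + 1)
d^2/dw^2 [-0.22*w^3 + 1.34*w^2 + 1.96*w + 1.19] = 2.68 - 1.32*w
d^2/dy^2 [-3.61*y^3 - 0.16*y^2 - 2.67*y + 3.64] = -21.66*y - 0.32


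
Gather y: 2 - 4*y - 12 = -4*y - 10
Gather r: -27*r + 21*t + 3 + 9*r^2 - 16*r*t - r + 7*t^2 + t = 9*r^2 + r*(-16*t - 28) + 7*t^2 + 22*t + 3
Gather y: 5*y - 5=5*y - 5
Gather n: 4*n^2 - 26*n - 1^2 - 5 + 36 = 4*n^2 - 26*n + 30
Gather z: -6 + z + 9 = z + 3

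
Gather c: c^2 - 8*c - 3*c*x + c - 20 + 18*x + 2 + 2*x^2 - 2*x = c^2 + c*(-3*x - 7) + 2*x^2 + 16*x - 18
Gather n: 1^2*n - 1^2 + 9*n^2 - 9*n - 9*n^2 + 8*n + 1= 0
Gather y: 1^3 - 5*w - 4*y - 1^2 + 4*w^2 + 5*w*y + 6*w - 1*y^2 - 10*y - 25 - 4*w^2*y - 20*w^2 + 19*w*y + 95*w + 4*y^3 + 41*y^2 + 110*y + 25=-16*w^2 + 96*w + 4*y^3 + 40*y^2 + y*(-4*w^2 + 24*w + 96)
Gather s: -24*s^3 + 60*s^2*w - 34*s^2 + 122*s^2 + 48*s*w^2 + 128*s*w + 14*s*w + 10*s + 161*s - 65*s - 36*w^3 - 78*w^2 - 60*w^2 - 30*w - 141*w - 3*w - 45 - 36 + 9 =-24*s^3 + s^2*(60*w + 88) + s*(48*w^2 + 142*w + 106) - 36*w^3 - 138*w^2 - 174*w - 72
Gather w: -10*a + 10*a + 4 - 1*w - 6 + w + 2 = 0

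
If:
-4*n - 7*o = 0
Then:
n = -7*o/4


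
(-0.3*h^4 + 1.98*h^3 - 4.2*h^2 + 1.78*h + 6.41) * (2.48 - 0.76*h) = 0.228*h^5 - 2.2488*h^4 + 8.1024*h^3 - 11.7688*h^2 - 0.4572*h + 15.8968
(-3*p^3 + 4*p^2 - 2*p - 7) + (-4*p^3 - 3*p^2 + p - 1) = -7*p^3 + p^2 - p - 8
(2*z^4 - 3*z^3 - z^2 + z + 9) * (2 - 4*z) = -8*z^5 + 16*z^4 - 2*z^3 - 6*z^2 - 34*z + 18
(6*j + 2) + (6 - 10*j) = 8 - 4*j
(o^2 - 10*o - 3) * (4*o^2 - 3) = 4*o^4 - 40*o^3 - 15*o^2 + 30*o + 9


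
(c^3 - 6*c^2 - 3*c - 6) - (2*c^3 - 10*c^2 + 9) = -c^3 + 4*c^2 - 3*c - 15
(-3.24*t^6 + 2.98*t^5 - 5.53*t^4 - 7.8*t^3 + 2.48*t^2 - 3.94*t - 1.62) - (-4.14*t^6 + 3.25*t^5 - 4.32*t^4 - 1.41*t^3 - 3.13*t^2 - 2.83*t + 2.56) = 0.899999999999999*t^6 - 0.27*t^5 - 1.21*t^4 - 6.39*t^3 + 5.61*t^2 - 1.11*t - 4.18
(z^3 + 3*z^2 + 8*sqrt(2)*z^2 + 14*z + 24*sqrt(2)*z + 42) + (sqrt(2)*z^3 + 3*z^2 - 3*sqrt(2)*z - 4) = z^3 + sqrt(2)*z^3 + 6*z^2 + 8*sqrt(2)*z^2 + 14*z + 21*sqrt(2)*z + 38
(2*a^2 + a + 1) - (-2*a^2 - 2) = 4*a^2 + a + 3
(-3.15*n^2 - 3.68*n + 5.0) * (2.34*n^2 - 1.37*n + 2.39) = -7.371*n^4 - 4.2957*n^3 + 9.2131*n^2 - 15.6452*n + 11.95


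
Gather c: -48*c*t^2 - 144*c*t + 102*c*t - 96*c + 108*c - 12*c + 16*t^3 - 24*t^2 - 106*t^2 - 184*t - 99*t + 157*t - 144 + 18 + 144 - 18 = c*(-48*t^2 - 42*t) + 16*t^3 - 130*t^2 - 126*t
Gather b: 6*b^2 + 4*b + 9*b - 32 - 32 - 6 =6*b^2 + 13*b - 70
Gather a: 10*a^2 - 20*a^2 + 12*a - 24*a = -10*a^2 - 12*a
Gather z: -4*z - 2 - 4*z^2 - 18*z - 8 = -4*z^2 - 22*z - 10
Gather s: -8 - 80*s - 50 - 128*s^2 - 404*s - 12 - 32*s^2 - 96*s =-160*s^2 - 580*s - 70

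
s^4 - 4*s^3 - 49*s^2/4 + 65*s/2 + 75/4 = (s - 5)*(s - 5/2)*(s + 1/2)*(s + 3)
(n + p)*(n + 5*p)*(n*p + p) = n^3*p + 6*n^2*p^2 + n^2*p + 5*n*p^3 + 6*n*p^2 + 5*p^3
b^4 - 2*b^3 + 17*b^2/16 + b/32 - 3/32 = (b - 1)*(b - 3/4)*(b - 1/2)*(b + 1/4)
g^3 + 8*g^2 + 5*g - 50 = (g - 2)*(g + 5)^2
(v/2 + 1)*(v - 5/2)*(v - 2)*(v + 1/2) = v^4/2 - v^3 - 21*v^2/8 + 4*v + 5/2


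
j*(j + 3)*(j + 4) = j^3 + 7*j^2 + 12*j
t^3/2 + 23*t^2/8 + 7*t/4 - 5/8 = (t/2 + 1/2)*(t - 1/4)*(t + 5)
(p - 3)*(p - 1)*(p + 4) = p^3 - 13*p + 12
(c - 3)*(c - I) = c^2 - 3*c - I*c + 3*I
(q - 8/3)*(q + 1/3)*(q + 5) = q^3 + 8*q^2/3 - 113*q/9 - 40/9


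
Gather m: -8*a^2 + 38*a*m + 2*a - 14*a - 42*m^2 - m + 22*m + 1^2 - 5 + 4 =-8*a^2 - 12*a - 42*m^2 + m*(38*a + 21)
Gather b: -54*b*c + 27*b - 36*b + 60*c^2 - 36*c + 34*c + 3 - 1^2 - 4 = b*(-54*c - 9) + 60*c^2 - 2*c - 2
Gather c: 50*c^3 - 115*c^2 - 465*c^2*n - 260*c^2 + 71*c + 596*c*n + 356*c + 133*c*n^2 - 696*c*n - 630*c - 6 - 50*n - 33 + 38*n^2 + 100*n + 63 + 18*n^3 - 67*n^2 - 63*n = 50*c^3 + c^2*(-465*n - 375) + c*(133*n^2 - 100*n - 203) + 18*n^3 - 29*n^2 - 13*n + 24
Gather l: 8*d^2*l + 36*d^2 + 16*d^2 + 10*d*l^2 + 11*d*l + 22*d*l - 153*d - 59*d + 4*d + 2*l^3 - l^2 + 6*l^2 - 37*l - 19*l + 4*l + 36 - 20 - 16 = 52*d^2 - 208*d + 2*l^3 + l^2*(10*d + 5) + l*(8*d^2 + 33*d - 52)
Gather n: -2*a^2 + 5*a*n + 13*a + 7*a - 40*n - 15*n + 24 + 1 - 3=-2*a^2 + 20*a + n*(5*a - 55) + 22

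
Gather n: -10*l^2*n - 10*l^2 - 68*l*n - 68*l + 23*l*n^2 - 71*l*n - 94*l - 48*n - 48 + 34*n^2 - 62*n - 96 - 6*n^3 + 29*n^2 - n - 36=-10*l^2 - 162*l - 6*n^3 + n^2*(23*l + 63) + n*(-10*l^2 - 139*l - 111) - 180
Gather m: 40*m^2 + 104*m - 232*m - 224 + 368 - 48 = 40*m^2 - 128*m + 96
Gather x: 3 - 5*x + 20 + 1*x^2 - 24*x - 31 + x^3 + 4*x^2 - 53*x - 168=x^3 + 5*x^2 - 82*x - 176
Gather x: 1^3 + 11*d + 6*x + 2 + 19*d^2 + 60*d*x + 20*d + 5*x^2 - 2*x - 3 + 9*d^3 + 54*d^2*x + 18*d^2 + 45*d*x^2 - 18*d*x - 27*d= 9*d^3 + 37*d^2 + 4*d + x^2*(45*d + 5) + x*(54*d^2 + 42*d + 4)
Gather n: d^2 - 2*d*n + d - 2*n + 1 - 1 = d^2 + d + n*(-2*d - 2)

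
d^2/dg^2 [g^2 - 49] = 2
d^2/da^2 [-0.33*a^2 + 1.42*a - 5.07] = -0.660000000000000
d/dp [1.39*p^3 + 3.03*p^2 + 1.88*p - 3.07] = 4.17*p^2 + 6.06*p + 1.88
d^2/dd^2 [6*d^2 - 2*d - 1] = 12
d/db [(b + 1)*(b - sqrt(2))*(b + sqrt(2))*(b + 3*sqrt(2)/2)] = 4*b^3 + 3*b^2 + 9*sqrt(2)*b^2/2 - 4*b + 3*sqrt(2)*b - 3*sqrt(2) - 2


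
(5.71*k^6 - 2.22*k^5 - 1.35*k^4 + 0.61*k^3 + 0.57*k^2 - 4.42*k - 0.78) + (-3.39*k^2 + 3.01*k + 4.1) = 5.71*k^6 - 2.22*k^5 - 1.35*k^4 + 0.61*k^3 - 2.82*k^2 - 1.41*k + 3.32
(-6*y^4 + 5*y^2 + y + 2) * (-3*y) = 18*y^5 - 15*y^3 - 3*y^2 - 6*y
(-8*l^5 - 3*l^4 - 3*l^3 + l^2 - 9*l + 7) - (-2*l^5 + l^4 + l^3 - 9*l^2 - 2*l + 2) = -6*l^5 - 4*l^4 - 4*l^3 + 10*l^2 - 7*l + 5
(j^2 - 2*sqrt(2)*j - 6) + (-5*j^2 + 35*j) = -4*j^2 - 2*sqrt(2)*j + 35*j - 6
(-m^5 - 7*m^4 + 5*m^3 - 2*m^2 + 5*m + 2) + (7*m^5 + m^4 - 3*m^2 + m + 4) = 6*m^5 - 6*m^4 + 5*m^3 - 5*m^2 + 6*m + 6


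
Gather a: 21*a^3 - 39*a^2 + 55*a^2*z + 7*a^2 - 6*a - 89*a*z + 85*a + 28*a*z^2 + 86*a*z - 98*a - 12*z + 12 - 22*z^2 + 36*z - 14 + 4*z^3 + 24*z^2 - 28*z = 21*a^3 + a^2*(55*z - 32) + a*(28*z^2 - 3*z - 19) + 4*z^3 + 2*z^2 - 4*z - 2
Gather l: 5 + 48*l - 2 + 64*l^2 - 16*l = 64*l^2 + 32*l + 3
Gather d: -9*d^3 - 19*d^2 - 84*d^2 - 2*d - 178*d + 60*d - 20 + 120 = -9*d^3 - 103*d^2 - 120*d + 100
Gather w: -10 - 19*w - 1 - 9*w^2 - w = -9*w^2 - 20*w - 11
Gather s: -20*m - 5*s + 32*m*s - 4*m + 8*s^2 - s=-24*m + 8*s^2 + s*(32*m - 6)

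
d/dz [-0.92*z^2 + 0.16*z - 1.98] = 0.16 - 1.84*z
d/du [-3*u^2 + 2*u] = 2 - 6*u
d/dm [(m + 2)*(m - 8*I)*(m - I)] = 3*m^2 + m*(4 - 18*I) - 8 - 18*I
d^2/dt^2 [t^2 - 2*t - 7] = 2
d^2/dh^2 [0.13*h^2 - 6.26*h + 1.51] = 0.260000000000000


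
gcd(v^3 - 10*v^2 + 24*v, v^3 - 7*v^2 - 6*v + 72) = v^2 - 10*v + 24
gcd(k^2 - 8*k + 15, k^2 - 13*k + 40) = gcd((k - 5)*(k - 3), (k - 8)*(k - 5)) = k - 5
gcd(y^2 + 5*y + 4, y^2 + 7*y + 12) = y + 4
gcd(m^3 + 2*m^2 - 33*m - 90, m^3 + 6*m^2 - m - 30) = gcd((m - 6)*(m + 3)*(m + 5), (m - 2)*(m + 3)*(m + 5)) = m^2 + 8*m + 15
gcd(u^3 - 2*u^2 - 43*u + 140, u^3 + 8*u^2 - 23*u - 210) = u^2 + 2*u - 35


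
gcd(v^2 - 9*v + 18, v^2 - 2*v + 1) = 1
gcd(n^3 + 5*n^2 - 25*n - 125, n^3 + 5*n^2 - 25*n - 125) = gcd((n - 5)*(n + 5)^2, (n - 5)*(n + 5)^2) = n^3 + 5*n^2 - 25*n - 125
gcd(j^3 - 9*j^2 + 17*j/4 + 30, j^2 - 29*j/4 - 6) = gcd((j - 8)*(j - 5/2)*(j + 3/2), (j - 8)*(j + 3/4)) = j - 8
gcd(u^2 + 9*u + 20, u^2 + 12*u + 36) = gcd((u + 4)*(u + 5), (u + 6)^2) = 1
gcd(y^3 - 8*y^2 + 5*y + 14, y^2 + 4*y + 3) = y + 1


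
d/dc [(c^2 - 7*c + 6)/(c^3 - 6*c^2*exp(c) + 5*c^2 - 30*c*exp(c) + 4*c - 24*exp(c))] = ((2*c - 7)*(c^3 - 6*c^2*exp(c) + 5*c^2 - 30*c*exp(c) + 4*c - 24*exp(c)) + (c^2 - 7*c + 6)*(6*c^2*exp(c) - 3*c^2 + 42*c*exp(c) - 10*c + 54*exp(c) - 4))/(c^3 - 6*c^2*exp(c) + 5*c^2 - 30*c*exp(c) + 4*c - 24*exp(c))^2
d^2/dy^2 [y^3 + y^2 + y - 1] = 6*y + 2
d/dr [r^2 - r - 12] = 2*r - 1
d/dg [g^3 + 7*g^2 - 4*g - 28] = 3*g^2 + 14*g - 4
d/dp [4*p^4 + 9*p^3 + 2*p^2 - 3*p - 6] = 16*p^3 + 27*p^2 + 4*p - 3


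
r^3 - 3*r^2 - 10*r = r*(r - 5)*(r + 2)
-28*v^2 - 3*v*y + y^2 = (-7*v + y)*(4*v + y)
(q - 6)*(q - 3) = q^2 - 9*q + 18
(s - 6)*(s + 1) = s^2 - 5*s - 6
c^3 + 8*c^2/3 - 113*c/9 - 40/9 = (c - 8/3)*(c + 1/3)*(c + 5)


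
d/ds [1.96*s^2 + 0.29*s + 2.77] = 3.92*s + 0.29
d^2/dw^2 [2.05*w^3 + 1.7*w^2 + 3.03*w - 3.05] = 12.3*w + 3.4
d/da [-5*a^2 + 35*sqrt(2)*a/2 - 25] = -10*a + 35*sqrt(2)/2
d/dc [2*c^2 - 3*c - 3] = 4*c - 3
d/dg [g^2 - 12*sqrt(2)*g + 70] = 2*g - 12*sqrt(2)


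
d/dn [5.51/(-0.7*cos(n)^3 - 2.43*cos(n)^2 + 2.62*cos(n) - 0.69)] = (-11.571*cos(n)^2 - 26.7786*cos(n) + 14.4362)*sin(n)/(0.7*cos(n)^3 + 2.43*cos(n)^2 - 2.62*cos(n) + 0.69)^2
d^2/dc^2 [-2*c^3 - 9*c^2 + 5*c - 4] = -12*c - 18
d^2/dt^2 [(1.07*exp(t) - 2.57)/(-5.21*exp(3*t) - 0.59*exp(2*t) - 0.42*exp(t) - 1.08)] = (-116.176748*exp(6*t) + 617.975814*exp(5*t) + 95.892182*exp(4*t) + 93.35975*exp(3*t) - 124.146522*exp(2*t) - 5.611716*exp(t) - 2.4138)*exp(t)/(141.420761*exp(9*t) + 48.045057*exp(8*t) + 39.642369*exp(7*t) + 95.898491*exp(6*t) + 23.11461*exp(5*t) + 15.619608*exp(4*t) + 19.910664*exp(3*t) + 2.636064*exp(2*t) + 1.469664*exp(t) + 1.259712)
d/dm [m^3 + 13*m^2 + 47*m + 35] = 3*m^2 + 26*m + 47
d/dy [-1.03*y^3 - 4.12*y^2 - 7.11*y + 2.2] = -3.09*y^2 - 8.24*y - 7.11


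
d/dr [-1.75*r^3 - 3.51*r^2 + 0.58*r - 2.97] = -5.25*r^2 - 7.02*r + 0.58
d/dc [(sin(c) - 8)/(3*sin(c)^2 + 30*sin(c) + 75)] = (21 - sin(c))*cos(c)/(3*(sin(c) + 5)^3)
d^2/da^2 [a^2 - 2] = 2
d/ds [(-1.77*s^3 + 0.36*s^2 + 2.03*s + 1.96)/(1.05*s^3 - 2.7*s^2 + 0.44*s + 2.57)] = (4.401*s^4 - 5.8206*s^3 - 14.1813*s^2 + 12.4344*s + 4.3547)/(1.1025*s^6 - 5.67*s^5 + 8.214*s^4 + 3.021*s^3 - 13.6844*s^2 + 2.2616*s + 6.6049)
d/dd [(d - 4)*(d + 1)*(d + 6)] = 3*d^2 + 6*d - 22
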